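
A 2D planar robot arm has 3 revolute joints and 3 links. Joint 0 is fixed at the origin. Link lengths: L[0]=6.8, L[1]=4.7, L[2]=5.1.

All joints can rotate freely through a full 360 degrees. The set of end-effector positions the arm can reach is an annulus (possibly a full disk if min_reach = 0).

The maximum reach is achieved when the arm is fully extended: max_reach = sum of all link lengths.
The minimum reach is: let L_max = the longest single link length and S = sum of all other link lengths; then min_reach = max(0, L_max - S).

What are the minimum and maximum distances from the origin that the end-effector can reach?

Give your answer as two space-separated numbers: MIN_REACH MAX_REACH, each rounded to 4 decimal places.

Link lengths: [6.8, 4.7, 5.1]
max_reach = 6.8 + 4.7 + 5.1 = 16.6
L_max = max([6.8, 4.7, 5.1]) = 6.8
S (sum of others) = 16.6 - 6.8 = 9.8
min_reach = max(0, 6.8 - 9.8) = max(0, -3) = 0

Answer: 0.0000 16.6000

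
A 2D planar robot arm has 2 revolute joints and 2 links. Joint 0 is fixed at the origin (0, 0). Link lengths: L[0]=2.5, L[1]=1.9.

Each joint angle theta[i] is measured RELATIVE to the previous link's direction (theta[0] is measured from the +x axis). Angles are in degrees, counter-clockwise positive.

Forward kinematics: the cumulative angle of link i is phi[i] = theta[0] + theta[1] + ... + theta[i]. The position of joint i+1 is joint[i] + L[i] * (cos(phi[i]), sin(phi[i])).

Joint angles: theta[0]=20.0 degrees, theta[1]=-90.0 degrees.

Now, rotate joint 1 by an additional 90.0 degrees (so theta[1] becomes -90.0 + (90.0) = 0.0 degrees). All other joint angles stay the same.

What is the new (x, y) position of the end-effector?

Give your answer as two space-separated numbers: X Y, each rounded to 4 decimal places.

joint[0] = (0.0000, 0.0000)  (base)
link 0: phi[0] = 20 = 20 deg
  cos(20 deg) = 0.9397, sin(20 deg) = 0.3420
  joint[1] = (0.0000, 0.0000) + 2.5 * (0.9397, 0.3420) = (0.0000 + 2.3492, 0.0000 + 0.8551) = (2.3492, 0.8551)
link 1: phi[1] = 20 + 0 = 20 deg
  cos(20 deg) = 0.9397, sin(20 deg) = 0.3420
  joint[2] = (2.3492, 0.8551) + 1.9 * (0.9397, 0.3420) = (2.3492 + 1.7854, 0.8551 + 0.6498) = (4.1346, 1.5049)
End effector: (4.1346, 1.5049)

Answer: 4.1346 1.5049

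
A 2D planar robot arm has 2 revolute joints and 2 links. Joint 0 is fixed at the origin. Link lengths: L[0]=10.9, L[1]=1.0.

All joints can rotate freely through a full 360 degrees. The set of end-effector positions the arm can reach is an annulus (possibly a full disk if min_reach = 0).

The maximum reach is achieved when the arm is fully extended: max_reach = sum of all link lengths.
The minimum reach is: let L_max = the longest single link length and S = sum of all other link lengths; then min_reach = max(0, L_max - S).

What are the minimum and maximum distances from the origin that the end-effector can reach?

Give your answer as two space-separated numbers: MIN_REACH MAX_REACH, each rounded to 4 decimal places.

Link lengths: [10.9, 1.0]
max_reach = 10.9 + 1 = 11.9
L_max = max([10.9, 1.0]) = 10.9
S (sum of others) = 11.9 - 10.9 = 1
min_reach = max(0, 10.9 - 1) = max(0, 9.9) = 9.9

Answer: 9.9000 11.9000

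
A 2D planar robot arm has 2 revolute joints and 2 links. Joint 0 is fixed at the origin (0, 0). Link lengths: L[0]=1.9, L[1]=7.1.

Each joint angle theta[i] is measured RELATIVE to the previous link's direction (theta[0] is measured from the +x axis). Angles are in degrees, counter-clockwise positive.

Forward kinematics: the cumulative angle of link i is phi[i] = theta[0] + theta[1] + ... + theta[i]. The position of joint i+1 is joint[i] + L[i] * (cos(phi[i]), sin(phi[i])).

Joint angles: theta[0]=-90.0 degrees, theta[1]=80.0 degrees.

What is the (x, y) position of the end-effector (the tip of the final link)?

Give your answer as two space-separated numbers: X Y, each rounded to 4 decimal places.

joint[0] = (0.0000, 0.0000)  (base)
link 0: phi[0] = -90 = -90 deg
  cos(-90 deg) = 0.0000, sin(-90 deg) = -1.0000
  joint[1] = (0.0000, 0.0000) + 1.9 * (0.0000, -1.0000) = (0.0000 + 0.0000, 0.0000 + -1.9000) = (0.0000, -1.9000)
link 1: phi[1] = -90 + 80 = -10 deg
  cos(-10 deg) = 0.9848, sin(-10 deg) = -0.1736
  joint[2] = (0.0000, -1.9000) + 7.1 * (0.9848, -0.1736) = (0.0000 + 6.9921, -1.9000 + -1.2329) = (6.9921, -3.1329)
End effector: (6.9921, -3.1329)

Answer: 6.9921 -3.1329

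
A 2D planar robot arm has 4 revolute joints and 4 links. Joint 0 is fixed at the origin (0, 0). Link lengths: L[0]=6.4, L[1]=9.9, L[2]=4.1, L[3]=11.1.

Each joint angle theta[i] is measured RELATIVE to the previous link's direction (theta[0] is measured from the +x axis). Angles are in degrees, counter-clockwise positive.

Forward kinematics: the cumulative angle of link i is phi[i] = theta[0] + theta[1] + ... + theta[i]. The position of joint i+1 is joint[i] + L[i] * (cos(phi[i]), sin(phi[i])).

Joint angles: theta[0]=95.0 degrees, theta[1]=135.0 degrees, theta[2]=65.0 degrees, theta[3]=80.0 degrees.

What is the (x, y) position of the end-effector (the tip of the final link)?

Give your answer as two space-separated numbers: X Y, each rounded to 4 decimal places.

joint[0] = (0.0000, 0.0000)  (base)
link 0: phi[0] = 95 = 95 deg
  cos(95 deg) = -0.0872, sin(95 deg) = 0.9962
  joint[1] = (0.0000, 0.0000) + 6.4 * (-0.0872, 0.9962) = (0.0000 + -0.5578, 0.0000 + 6.3756) = (-0.5578, 6.3756)
link 1: phi[1] = 95 + 135 = 230 deg
  cos(230 deg) = -0.6428, sin(230 deg) = -0.7660
  joint[2] = (-0.5578, 6.3756) + 9.9 * (-0.6428, -0.7660) = (-0.5578 + -6.3636, 6.3756 + -7.5838) = (-6.9214, -1.2082)
link 2: phi[2] = 95 + 135 + 65 = 295 deg
  cos(295 deg) = 0.4226, sin(295 deg) = -0.9063
  joint[3] = (-6.9214, -1.2082) + 4.1 * (0.4226, -0.9063) = (-6.9214 + 1.7327, -1.2082 + -3.7159) = (-5.1887, -4.9241)
link 3: phi[3] = 95 + 135 + 65 + 80 = 375 deg
  cos(375 deg) = 0.9659, sin(375 deg) = 0.2588
  joint[4] = (-5.1887, -4.9241) + 11.1 * (0.9659, 0.2588) = (-5.1887 + 10.7218, -4.9241 + 2.8729) = (5.5331, -2.0512)
End effector: (5.5331, -2.0512)

Answer: 5.5331 -2.0512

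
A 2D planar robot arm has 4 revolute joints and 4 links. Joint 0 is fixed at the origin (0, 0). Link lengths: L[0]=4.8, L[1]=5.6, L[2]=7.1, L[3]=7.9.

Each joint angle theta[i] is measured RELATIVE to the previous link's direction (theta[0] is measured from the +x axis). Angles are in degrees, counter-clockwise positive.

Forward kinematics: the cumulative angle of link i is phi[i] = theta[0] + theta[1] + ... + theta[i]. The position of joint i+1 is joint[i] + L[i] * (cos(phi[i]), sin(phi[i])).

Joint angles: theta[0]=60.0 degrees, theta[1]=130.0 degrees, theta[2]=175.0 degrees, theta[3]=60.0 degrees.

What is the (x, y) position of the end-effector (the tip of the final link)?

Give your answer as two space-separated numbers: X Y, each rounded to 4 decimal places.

joint[0] = (0.0000, 0.0000)  (base)
link 0: phi[0] = 60 = 60 deg
  cos(60 deg) = 0.5000, sin(60 deg) = 0.8660
  joint[1] = (0.0000, 0.0000) + 4.8 * (0.5000, 0.8660) = (0.0000 + 2.4000, 0.0000 + 4.1569) = (2.4000, 4.1569)
link 1: phi[1] = 60 + 130 = 190 deg
  cos(190 deg) = -0.9848, sin(190 deg) = -0.1736
  joint[2] = (2.4000, 4.1569) + 5.6 * (-0.9848, -0.1736) = (2.4000 + -5.5149, 4.1569 + -0.9724) = (-3.1149, 3.1845)
link 2: phi[2] = 60 + 130 + 175 = 365 deg
  cos(365 deg) = 0.9962, sin(365 deg) = 0.0872
  joint[3] = (-3.1149, 3.1845) + 7.1 * (0.9962, 0.0872) = (-3.1149 + 7.0730, 3.1845 + 0.6188) = (3.9581, 3.8033)
link 3: phi[3] = 60 + 130 + 175 + 60 = 425 deg
  cos(425 deg) = 0.4226, sin(425 deg) = 0.9063
  joint[4] = (3.9581, 3.8033) + 7.9 * (0.4226, 0.9063) = (3.9581 + 3.3387, 3.8033 + 7.1598) = (7.2967, 10.9631)
End effector: (7.2967, 10.9631)

Answer: 7.2967 10.9631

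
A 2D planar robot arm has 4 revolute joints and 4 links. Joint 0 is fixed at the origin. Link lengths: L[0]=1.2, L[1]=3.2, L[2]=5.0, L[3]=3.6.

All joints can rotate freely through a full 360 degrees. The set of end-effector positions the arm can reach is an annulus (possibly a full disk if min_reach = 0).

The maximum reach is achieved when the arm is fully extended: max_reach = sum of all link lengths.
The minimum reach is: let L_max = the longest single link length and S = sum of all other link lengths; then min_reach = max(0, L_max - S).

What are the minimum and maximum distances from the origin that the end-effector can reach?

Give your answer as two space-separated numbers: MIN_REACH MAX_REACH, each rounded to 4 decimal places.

Answer: 0.0000 13.0000

Derivation:
Link lengths: [1.2, 3.2, 5.0, 3.6]
max_reach = 1.2 + 3.2 + 5 + 3.6 = 13
L_max = max([1.2, 3.2, 5.0, 3.6]) = 5
S (sum of others) = 13 - 5 = 8
min_reach = max(0, 5 - 8) = max(0, -3) = 0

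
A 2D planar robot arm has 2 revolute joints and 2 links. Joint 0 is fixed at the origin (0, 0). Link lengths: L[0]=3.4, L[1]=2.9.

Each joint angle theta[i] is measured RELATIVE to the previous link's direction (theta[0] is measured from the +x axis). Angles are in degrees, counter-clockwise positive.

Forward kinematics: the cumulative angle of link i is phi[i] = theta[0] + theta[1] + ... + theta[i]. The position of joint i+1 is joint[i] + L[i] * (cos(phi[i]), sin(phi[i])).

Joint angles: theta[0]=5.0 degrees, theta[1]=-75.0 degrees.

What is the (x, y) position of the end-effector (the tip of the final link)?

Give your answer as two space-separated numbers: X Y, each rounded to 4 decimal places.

joint[0] = (0.0000, 0.0000)  (base)
link 0: phi[0] = 5 = 5 deg
  cos(5 deg) = 0.9962, sin(5 deg) = 0.0872
  joint[1] = (0.0000, 0.0000) + 3.4 * (0.9962, 0.0872) = (0.0000 + 3.3871, 0.0000 + 0.2963) = (3.3871, 0.2963)
link 1: phi[1] = 5 + -75 = -70 deg
  cos(-70 deg) = 0.3420, sin(-70 deg) = -0.9397
  joint[2] = (3.3871, 0.2963) + 2.9 * (0.3420, -0.9397) = (3.3871 + 0.9919, 0.2963 + -2.7251) = (4.3789, -2.4288)
End effector: (4.3789, -2.4288)

Answer: 4.3789 -2.4288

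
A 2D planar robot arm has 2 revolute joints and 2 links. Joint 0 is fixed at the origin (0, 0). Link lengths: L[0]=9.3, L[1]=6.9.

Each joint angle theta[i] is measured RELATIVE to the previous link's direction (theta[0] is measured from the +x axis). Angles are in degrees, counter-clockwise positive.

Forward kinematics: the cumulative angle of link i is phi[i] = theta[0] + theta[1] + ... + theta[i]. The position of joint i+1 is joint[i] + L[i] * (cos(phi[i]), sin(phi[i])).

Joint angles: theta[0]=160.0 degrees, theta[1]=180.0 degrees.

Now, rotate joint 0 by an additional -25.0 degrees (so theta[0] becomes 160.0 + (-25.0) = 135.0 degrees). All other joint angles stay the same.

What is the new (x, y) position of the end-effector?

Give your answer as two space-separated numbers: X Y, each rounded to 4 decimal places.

joint[0] = (0.0000, 0.0000)  (base)
link 0: phi[0] = 135 = 135 deg
  cos(135 deg) = -0.7071, sin(135 deg) = 0.7071
  joint[1] = (0.0000, 0.0000) + 9.3 * (-0.7071, 0.7071) = (0.0000 + -6.5761, 0.0000 + 6.5761) = (-6.5761, 6.5761)
link 1: phi[1] = 135 + 180 = 315 deg
  cos(315 deg) = 0.7071, sin(315 deg) = -0.7071
  joint[2] = (-6.5761, 6.5761) + 6.9 * (0.7071, -0.7071) = (-6.5761 + 4.8790, 6.5761 + -4.8790) = (-1.6971, 1.6971)
End effector: (-1.6971, 1.6971)

Answer: -1.6971 1.6971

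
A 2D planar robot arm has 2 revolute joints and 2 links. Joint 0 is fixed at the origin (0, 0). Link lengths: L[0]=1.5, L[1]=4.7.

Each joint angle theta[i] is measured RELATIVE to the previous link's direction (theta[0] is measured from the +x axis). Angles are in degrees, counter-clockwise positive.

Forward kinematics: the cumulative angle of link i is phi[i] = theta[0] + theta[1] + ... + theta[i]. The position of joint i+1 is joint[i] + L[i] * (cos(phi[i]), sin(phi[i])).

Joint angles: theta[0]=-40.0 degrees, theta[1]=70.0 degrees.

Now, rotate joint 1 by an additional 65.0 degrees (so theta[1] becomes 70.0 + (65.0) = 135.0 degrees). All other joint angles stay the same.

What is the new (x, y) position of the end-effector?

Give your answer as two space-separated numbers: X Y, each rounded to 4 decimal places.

joint[0] = (0.0000, 0.0000)  (base)
link 0: phi[0] = -40 = -40 deg
  cos(-40 deg) = 0.7660, sin(-40 deg) = -0.6428
  joint[1] = (0.0000, 0.0000) + 1.5 * (0.7660, -0.6428) = (0.0000 + 1.1491, 0.0000 + -0.9642) = (1.1491, -0.9642)
link 1: phi[1] = -40 + 135 = 95 deg
  cos(95 deg) = -0.0872, sin(95 deg) = 0.9962
  joint[2] = (1.1491, -0.9642) + 4.7 * (-0.0872, 0.9962) = (1.1491 + -0.4096, -0.9642 + 4.6821) = (0.7394, 3.7179)
End effector: (0.7394, 3.7179)

Answer: 0.7394 3.7179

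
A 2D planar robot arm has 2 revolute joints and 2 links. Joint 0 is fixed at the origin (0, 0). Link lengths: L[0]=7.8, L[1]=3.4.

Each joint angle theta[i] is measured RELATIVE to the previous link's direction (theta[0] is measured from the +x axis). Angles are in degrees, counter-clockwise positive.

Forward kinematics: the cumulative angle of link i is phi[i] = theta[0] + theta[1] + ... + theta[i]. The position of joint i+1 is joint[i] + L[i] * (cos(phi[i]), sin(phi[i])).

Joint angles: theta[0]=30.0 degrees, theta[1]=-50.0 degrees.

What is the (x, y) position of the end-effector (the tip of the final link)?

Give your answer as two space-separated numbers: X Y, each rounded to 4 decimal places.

Answer: 9.9500 2.7371

Derivation:
joint[0] = (0.0000, 0.0000)  (base)
link 0: phi[0] = 30 = 30 deg
  cos(30 deg) = 0.8660, sin(30 deg) = 0.5000
  joint[1] = (0.0000, 0.0000) + 7.8 * (0.8660, 0.5000) = (0.0000 + 6.7550, 0.0000 + 3.9000) = (6.7550, 3.9000)
link 1: phi[1] = 30 + -50 = -20 deg
  cos(-20 deg) = 0.9397, sin(-20 deg) = -0.3420
  joint[2] = (6.7550, 3.9000) + 3.4 * (0.9397, -0.3420) = (6.7550 + 3.1950, 3.9000 + -1.1629) = (9.9500, 2.7371)
End effector: (9.9500, 2.7371)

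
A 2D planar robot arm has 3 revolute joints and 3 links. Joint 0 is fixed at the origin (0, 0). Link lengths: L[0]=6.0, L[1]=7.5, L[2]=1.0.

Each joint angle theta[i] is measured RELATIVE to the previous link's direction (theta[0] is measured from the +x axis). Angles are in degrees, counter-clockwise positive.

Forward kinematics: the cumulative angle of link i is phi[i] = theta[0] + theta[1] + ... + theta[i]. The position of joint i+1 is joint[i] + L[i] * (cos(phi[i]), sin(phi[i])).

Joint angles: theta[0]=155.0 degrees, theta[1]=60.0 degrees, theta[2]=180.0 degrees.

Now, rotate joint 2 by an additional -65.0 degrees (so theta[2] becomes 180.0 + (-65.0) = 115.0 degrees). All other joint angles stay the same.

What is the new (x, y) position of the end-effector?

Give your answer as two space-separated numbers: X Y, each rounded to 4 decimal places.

joint[0] = (0.0000, 0.0000)  (base)
link 0: phi[0] = 155 = 155 deg
  cos(155 deg) = -0.9063, sin(155 deg) = 0.4226
  joint[1] = (0.0000, 0.0000) + 6 * (-0.9063, 0.4226) = (0.0000 + -5.4378, 0.0000 + 2.5357) = (-5.4378, 2.5357)
link 1: phi[1] = 155 + 60 = 215 deg
  cos(215 deg) = -0.8192, sin(215 deg) = -0.5736
  joint[2] = (-5.4378, 2.5357) + 7.5 * (-0.8192, -0.5736) = (-5.4378 + -6.1436, 2.5357 + -4.3018) = (-11.5815, -1.7661)
link 2: phi[2] = 155 + 60 + 115 = 330 deg
  cos(330 deg) = 0.8660, sin(330 deg) = -0.5000
  joint[3] = (-11.5815, -1.7661) + 1 * (0.8660, -0.5000) = (-11.5815 + 0.8660, -1.7661 + -0.5000) = (-10.7155, -2.2661)
End effector: (-10.7155, -2.2661)

Answer: -10.7155 -2.2661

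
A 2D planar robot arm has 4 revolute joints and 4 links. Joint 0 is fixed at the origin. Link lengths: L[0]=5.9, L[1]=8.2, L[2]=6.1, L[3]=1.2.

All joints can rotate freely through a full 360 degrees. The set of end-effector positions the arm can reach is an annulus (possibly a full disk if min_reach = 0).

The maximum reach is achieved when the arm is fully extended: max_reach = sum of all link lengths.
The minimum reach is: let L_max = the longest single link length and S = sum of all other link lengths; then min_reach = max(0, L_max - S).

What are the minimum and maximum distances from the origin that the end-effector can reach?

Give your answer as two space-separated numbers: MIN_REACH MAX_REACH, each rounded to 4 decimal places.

Link lengths: [5.9, 8.2, 6.1, 1.2]
max_reach = 5.9 + 8.2 + 6.1 + 1.2 = 21.4
L_max = max([5.9, 8.2, 6.1, 1.2]) = 8.2
S (sum of others) = 21.4 - 8.2 = 13.2
min_reach = max(0, 8.2 - 13.2) = max(0, -5) = 0

Answer: 0.0000 21.4000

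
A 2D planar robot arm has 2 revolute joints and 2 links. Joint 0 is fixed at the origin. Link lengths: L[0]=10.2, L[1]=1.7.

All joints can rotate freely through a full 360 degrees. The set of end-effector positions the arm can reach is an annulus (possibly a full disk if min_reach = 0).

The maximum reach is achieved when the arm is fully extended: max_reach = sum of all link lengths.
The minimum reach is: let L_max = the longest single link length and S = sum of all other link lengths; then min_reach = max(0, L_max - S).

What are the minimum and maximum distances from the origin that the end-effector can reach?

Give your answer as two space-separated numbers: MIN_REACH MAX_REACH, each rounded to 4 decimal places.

Link lengths: [10.2, 1.7]
max_reach = 10.2 + 1.7 = 11.9
L_max = max([10.2, 1.7]) = 10.2
S (sum of others) = 11.9 - 10.2 = 1.7
min_reach = max(0, 10.2 - 1.7) = max(0, 8.5) = 8.5

Answer: 8.5000 11.9000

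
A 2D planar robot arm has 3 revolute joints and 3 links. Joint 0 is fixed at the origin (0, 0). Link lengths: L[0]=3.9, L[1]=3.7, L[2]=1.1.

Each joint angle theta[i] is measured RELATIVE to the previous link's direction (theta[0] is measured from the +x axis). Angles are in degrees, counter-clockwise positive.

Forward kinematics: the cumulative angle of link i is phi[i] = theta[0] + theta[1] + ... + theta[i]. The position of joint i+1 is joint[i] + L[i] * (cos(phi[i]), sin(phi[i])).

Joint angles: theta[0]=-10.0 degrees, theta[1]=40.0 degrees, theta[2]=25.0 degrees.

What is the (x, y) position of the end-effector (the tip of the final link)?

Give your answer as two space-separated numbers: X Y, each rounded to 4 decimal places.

joint[0] = (0.0000, 0.0000)  (base)
link 0: phi[0] = -10 = -10 deg
  cos(-10 deg) = 0.9848, sin(-10 deg) = -0.1736
  joint[1] = (0.0000, 0.0000) + 3.9 * (0.9848, -0.1736) = (0.0000 + 3.8408, 0.0000 + -0.6772) = (3.8408, -0.6772)
link 1: phi[1] = -10 + 40 = 30 deg
  cos(30 deg) = 0.8660, sin(30 deg) = 0.5000
  joint[2] = (3.8408, -0.6772) + 3.7 * (0.8660, 0.5000) = (3.8408 + 3.2043, -0.6772 + 1.8500) = (7.0450, 1.1728)
link 2: phi[2] = -10 + 40 + 25 = 55 deg
  cos(55 deg) = 0.5736, sin(55 deg) = 0.8192
  joint[3] = (7.0450, 1.1728) + 1.1 * (0.5736, 0.8192) = (7.0450 + 0.6309, 1.1728 + 0.9011) = (7.6760, 2.0738)
End effector: (7.6760, 2.0738)

Answer: 7.6760 2.0738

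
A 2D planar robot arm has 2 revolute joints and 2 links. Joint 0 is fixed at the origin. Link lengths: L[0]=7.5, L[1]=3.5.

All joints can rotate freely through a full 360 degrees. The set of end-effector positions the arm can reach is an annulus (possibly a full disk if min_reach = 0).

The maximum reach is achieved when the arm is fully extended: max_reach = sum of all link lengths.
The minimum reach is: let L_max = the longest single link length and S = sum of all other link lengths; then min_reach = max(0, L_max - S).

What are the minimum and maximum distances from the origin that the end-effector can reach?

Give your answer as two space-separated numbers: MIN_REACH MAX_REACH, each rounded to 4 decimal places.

Answer: 4.0000 11.0000

Derivation:
Link lengths: [7.5, 3.5]
max_reach = 7.5 + 3.5 = 11
L_max = max([7.5, 3.5]) = 7.5
S (sum of others) = 11 - 7.5 = 3.5
min_reach = max(0, 7.5 - 3.5) = max(0, 4) = 4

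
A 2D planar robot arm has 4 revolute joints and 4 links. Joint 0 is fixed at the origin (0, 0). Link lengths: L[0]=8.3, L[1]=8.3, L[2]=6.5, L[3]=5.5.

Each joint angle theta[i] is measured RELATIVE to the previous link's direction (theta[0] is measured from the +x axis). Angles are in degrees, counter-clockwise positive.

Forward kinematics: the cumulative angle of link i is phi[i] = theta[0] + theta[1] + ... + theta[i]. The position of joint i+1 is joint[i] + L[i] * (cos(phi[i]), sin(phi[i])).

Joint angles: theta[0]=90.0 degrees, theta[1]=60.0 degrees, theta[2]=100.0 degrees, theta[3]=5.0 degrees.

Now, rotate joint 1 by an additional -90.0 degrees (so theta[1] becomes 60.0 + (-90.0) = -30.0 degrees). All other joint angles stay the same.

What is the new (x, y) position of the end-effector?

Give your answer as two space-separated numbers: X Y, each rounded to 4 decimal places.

joint[0] = (0.0000, 0.0000)  (base)
link 0: phi[0] = 90 = 90 deg
  cos(90 deg) = 0.0000, sin(90 deg) = 1.0000
  joint[1] = (0.0000, 0.0000) + 8.3 * (0.0000, 1.0000) = (0.0000 + 0.0000, 0.0000 + 8.3000) = (0.0000, 8.3000)
link 1: phi[1] = 90 + -30 = 60 deg
  cos(60 deg) = 0.5000, sin(60 deg) = 0.8660
  joint[2] = (0.0000, 8.3000) + 8.3 * (0.5000, 0.8660) = (0.0000 + 4.1500, 8.3000 + 7.1880) = (4.1500, 15.4880)
link 2: phi[2] = 90 + -30 + 100 = 160 deg
  cos(160 deg) = -0.9397, sin(160 deg) = 0.3420
  joint[3] = (4.1500, 15.4880) + 6.5 * (-0.9397, 0.3420) = (4.1500 + -6.1080, 15.4880 + 2.2231) = (-1.9580, 17.7111)
link 3: phi[3] = 90 + -30 + 100 + 5 = 165 deg
  cos(165 deg) = -0.9659, sin(165 deg) = 0.2588
  joint[4] = (-1.9580, 17.7111) + 5.5 * (-0.9659, 0.2588) = (-1.9580 + -5.3126, 17.7111 + 1.4235) = (-7.2706, 19.1346)
End effector: (-7.2706, 19.1346)

Answer: -7.2706 19.1346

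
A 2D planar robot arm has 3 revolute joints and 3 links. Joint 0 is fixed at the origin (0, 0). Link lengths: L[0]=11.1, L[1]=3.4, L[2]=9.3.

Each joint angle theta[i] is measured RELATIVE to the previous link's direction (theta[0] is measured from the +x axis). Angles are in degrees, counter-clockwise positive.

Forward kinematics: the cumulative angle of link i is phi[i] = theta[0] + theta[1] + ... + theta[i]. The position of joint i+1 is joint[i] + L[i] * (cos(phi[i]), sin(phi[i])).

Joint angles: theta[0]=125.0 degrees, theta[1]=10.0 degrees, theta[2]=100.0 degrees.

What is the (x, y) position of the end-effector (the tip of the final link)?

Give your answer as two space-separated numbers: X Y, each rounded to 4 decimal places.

Answer: -14.1051 3.8786

Derivation:
joint[0] = (0.0000, 0.0000)  (base)
link 0: phi[0] = 125 = 125 deg
  cos(125 deg) = -0.5736, sin(125 deg) = 0.8192
  joint[1] = (0.0000, 0.0000) + 11.1 * (-0.5736, 0.8192) = (0.0000 + -6.3667, 0.0000 + 9.0926) = (-6.3667, 9.0926)
link 1: phi[1] = 125 + 10 = 135 deg
  cos(135 deg) = -0.7071, sin(135 deg) = 0.7071
  joint[2] = (-6.3667, 9.0926) + 3.4 * (-0.7071, 0.7071) = (-6.3667 + -2.4042, 9.0926 + 2.4042) = (-8.7709, 11.4968)
link 2: phi[2] = 125 + 10 + 100 = 235 deg
  cos(235 deg) = -0.5736, sin(235 deg) = -0.8192
  joint[3] = (-8.7709, 11.4968) + 9.3 * (-0.5736, -0.8192) = (-8.7709 + -5.3343, 11.4968 + -7.6181) = (-14.1051, 3.8786)
End effector: (-14.1051, 3.8786)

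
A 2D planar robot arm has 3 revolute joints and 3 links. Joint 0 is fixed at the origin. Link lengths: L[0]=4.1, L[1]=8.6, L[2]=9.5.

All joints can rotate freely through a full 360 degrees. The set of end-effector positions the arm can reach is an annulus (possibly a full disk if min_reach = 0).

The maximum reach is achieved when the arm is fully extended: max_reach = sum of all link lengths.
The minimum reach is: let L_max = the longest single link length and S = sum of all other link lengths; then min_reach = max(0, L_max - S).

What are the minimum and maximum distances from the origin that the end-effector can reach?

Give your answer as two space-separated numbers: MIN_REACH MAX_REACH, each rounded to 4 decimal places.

Answer: 0.0000 22.2000

Derivation:
Link lengths: [4.1, 8.6, 9.5]
max_reach = 4.1 + 8.6 + 9.5 = 22.2
L_max = max([4.1, 8.6, 9.5]) = 9.5
S (sum of others) = 22.2 - 9.5 = 12.7
min_reach = max(0, 9.5 - 12.7) = max(0, -3.2) = 0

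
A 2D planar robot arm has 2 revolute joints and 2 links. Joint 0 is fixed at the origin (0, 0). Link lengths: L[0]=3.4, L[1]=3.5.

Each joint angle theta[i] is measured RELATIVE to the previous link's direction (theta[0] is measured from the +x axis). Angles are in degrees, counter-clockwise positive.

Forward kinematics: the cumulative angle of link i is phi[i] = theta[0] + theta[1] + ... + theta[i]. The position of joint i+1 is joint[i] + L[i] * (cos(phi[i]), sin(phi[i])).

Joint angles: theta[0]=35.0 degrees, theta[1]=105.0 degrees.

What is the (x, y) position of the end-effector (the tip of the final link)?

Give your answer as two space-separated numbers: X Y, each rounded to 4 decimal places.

Answer: 0.1040 4.1999

Derivation:
joint[0] = (0.0000, 0.0000)  (base)
link 0: phi[0] = 35 = 35 deg
  cos(35 deg) = 0.8192, sin(35 deg) = 0.5736
  joint[1] = (0.0000, 0.0000) + 3.4 * (0.8192, 0.5736) = (0.0000 + 2.7851, 0.0000 + 1.9502) = (2.7851, 1.9502)
link 1: phi[1] = 35 + 105 = 140 deg
  cos(140 deg) = -0.7660, sin(140 deg) = 0.6428
  joint[2] = (2.7851, 1.9502) + 3.5 * (-0.7660, 0.6428) = (2.7851 + -2.6812, 1.9502 + 2.2498) = (0.1040, 4.1999)
End effector: (0.1040, 4.1999)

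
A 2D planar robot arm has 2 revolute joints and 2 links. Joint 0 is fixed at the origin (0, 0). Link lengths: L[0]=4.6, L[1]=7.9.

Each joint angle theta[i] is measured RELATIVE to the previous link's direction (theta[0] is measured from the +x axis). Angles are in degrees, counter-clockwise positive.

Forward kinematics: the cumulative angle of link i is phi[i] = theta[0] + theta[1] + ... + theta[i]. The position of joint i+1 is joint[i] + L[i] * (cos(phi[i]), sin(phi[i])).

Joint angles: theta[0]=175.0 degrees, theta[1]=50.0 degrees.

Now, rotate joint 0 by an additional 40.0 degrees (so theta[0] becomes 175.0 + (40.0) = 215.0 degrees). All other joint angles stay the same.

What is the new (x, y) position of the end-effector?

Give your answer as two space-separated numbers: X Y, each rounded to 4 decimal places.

joint[0] = (0.0000, 0.0000)  (base)
link 0: phi[0] = 215 = 215 deg
  cos(215 deg) = -0.8192, sin(215 deg) = -0.5736
  joint[1] = (0.0000, 0.0000) + 4.6 * (-0.8192, -0.5736) = (0.0000 + -3.7681, 0.0000 + -2.6385) = (-3.7681, -2.6385)
link 1: phi[1] = 215 + 50 = 265 deg
  cos(265 deg) = -0.0872, sin(265 deg) = -0.9962
  joint[2] = (-3.7681, -2.6385) + 7.9 * (-0.0872, -0.9962) = (-3.7681 + -0.6885, -2.6385 + -7.8699) = (-4.4566, -10.5084)
End effector: (-4.4566, -10.5084)

Answer: -4.4566 -10.5084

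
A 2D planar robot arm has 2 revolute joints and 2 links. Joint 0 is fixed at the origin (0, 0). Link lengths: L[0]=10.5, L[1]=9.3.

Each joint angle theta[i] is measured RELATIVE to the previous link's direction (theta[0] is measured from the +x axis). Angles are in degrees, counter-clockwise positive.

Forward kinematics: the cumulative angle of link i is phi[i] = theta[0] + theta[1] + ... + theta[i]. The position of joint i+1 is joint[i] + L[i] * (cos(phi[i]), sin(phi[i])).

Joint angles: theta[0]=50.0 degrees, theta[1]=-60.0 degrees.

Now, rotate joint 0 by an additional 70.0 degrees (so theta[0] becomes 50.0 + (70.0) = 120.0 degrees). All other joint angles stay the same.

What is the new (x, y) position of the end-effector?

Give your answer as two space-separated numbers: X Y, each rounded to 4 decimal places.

Answer: -0.6000 17.1473

Derivation:
joint[0] = (0.0000, 0.0000)  (base)
link 0: phi[0] = 120 = 120 deg
  cos(120 deg) = -0.5000, sin(120 deg) = 0.8660
  joint[1] = (0.0000, 0.0000) + 10.5 * (-0.5000, 0.8660) = (0.0000 + -5.2500, 0.0000 + 9.0933) = (-5.2500, 9.0933)
link 1: phi[1] = 120 + -60 = 60 deg
  cos(60 deg) = 0.5000, sin(60 deg) = 0.8660
  joint[2] = (-5.2500, 9.0933) + 9.3 * (0.5000, 0.8660) = (-5.2500 + 4.6500, 9.0933 + 8.0540) = (-0.6000, 17.1473)
End effector: (-0.6000, 17.1473)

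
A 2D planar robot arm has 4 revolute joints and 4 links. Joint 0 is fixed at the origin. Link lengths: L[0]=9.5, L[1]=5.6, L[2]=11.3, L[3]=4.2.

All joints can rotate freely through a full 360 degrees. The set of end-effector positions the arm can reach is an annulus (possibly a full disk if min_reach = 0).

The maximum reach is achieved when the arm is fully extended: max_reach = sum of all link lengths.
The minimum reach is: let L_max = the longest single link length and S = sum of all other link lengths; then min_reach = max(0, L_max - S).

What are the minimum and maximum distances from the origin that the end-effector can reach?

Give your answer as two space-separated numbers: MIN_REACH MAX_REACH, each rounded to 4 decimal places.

Link lengths: [9.5, 5.6, 11.3, 4.2]
max_reach = 9.5 + 5.6 + 11.3 + 4.2 = 30.6
L_max = max([9.5, 5.6, 11.3, 4.2]) = 11.3
S (sum of others) = 30.6 - 11.3 = 19.3
min_reach = max(0, 11.3 - 19.3) = max(0, -8) = 0

Answer: 0.0000 30.6000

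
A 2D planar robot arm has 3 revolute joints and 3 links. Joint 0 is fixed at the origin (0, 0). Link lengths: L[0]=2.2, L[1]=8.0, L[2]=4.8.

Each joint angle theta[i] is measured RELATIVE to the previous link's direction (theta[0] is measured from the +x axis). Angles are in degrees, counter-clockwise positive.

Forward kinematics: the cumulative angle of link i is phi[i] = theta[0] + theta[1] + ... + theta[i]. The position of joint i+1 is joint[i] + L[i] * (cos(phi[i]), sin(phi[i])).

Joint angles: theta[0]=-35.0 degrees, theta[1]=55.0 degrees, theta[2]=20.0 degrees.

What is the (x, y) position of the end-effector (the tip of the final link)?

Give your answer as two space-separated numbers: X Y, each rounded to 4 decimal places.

joint[0] = (0.0000, 0.0000)  (base)
link 0: phi[0] = -35 = -35 deg
  cos(-35 deg) = 0.8192, sin(-35 deg) = -0.5736
  joint[1] = (0.0000, 0.0000) + 2.2 * (0.8192, -0.5736) = (0.0000 + 1.8021, 0.0000 + -1.2619) = (1.8021, -1.2619)
link 1: phi[1] = -35 + 55 = 20 deg
  cos(20 deg) = 0.9397, sin(20 deg) = 0.3420
  joint[2] = (1.8021, -1.2619) + 8 * (0.9397, 0.3420) = (1.8021 + 7.5175, -1.2619 + 2.7362) = (9.3197, 1.4743)
link 2: phi[2] = -35 + 55 + 20 = 40 deg
  cos(40 deg) = 0.7660, sin(40 deg) = 0.6428
  joint[3] = (9.3197, 1.4743) + 4.8 * (0.7660, 0.6428) = (9.3197 + 3.6770, 1.4743 + 3.0854) = (12.9967, 4.5597)
End effector: (12.9967, 4.5597)

Answer: 12.9967 4.5597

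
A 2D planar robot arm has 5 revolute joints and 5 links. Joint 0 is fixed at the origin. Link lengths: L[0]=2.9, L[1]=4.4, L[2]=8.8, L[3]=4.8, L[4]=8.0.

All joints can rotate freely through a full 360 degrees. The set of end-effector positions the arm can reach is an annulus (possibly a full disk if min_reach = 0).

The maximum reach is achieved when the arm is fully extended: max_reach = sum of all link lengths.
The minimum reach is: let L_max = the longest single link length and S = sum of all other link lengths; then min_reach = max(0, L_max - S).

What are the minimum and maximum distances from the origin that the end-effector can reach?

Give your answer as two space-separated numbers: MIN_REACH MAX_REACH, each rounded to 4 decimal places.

Link lengths: [2.9, 4.4, 8.8, 4.8, 8.0]
max_reach = 2.9 + 4.4 + 8.8 + 4.8 + 8 = 28.9
L_max = max([2.9, 4.4, 8.8, 4.8, 8.0]) = 8.8
S (sum of others) = 28.9 - 8.8 = 20.1
min_reach = max(0, 8.8 - 20.1) = max(0, -11.3) = 0

Answer: 0.0000 28.9000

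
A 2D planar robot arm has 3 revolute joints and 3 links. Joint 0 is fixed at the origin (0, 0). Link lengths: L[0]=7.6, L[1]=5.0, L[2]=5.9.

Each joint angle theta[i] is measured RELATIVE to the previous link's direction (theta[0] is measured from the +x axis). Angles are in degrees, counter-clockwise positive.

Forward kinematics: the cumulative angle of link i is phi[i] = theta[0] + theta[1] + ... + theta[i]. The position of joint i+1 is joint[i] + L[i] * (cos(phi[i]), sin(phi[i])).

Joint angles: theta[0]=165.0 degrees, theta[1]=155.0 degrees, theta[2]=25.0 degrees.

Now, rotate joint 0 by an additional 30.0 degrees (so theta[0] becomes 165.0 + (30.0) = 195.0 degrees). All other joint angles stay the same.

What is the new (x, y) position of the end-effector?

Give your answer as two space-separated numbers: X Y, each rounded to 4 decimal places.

Answer: 3.2820 -1.3082

Derivation:
joint[0] = (0.0000, 0.0000)  (base)
link 0: phi[0] = 195 = 195 deg
  cos(195 deg) = -0.9659, sin(195 deg) = -0.2588
  joint[1] = (0.0000, 0.0000) + 7.6 * (-0.9659, -0.2588) = (0.0000 + -7.3410, 0.0000 + -1.9670) = (-7.3410, -1.9670)
link 1: phi[1] = 195 + 155 = 350 deg
  cos(350 deg) = 0.9848, sin(350 deg) = -0.1736
  joint[2] = (-7.3410, -1.9670) + 5 * (0.9848, -0.1736) = (-7.3410 + 4.9240, -1.9670 + -0.8682) = (-2.4170, -2.8353)
link 2: phi[2] = 195 + 155 + 25 = 375 deg
  cos(375 deg) = 0.9659, sin(375 deg) = 0.2588
  joint[3] = (-2.4170, -2.8353) + 5.9 * (0.9659, 0.2588) = (-2.4170 + 5.6990, -2.8353 + 1.5270) = (3.2820, -1.3082)
End effector: (3.2820, -1.3082)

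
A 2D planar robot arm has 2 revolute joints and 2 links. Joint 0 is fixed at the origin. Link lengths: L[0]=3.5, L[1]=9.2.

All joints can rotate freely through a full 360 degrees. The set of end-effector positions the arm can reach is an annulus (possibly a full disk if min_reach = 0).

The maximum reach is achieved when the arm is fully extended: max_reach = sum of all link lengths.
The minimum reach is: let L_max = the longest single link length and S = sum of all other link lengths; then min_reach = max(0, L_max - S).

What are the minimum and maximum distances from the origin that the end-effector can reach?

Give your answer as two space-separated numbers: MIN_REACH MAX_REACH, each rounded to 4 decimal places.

Answer: 5.7000 12.7000

Derivation:
Link lengths: [3.5, 9.2]
max_reach = 3.5 + 9.2 = 12.7
L_max = max([3.5, 9.2]) = 9.2
S (sum of others) = 12.7 - 9.2 = 3.5
min_reach = max(0, 9.2 - 3.5) = max(0, 5.7) = 5.7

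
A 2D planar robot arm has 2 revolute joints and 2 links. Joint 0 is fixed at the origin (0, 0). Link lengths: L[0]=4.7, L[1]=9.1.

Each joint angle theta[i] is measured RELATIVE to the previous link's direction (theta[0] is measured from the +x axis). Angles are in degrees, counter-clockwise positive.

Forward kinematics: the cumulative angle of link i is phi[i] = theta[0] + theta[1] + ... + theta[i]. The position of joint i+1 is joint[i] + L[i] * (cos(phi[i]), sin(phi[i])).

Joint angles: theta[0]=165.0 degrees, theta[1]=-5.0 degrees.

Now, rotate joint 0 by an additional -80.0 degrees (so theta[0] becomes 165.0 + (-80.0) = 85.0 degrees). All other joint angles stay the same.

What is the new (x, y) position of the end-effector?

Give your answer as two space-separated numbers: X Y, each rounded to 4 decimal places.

joint[0] = (0.0000, 0.0000)  (base)
link 0: phi[0] = 85 = 85 deg
  cos(85 deg) = 0.0872, sin(85 deg) = 0.9962
  joint[1] = (0.0000, 0.0000) + 4.7 * (0.0872, 0.9962) = (0.0000 + 0.4096, 0.0000 + 4.6821) = (0.4096, 4.6821)
link 1: phi[1] = 85 + -5 = 80 deg
  cos(80 deg) = 0.1736, sin(80 deg) = 0.9848
  joint[2] = (0.4096, 4.6821) + 9.1 * (0.1736, 0.9848) = (0.4096 + 1.5802, 4.6821 + 8.9618) = (1.9898, 13.6439)
End effector: (1.9898, 13.6439)

Answer: 1.9898 13.6439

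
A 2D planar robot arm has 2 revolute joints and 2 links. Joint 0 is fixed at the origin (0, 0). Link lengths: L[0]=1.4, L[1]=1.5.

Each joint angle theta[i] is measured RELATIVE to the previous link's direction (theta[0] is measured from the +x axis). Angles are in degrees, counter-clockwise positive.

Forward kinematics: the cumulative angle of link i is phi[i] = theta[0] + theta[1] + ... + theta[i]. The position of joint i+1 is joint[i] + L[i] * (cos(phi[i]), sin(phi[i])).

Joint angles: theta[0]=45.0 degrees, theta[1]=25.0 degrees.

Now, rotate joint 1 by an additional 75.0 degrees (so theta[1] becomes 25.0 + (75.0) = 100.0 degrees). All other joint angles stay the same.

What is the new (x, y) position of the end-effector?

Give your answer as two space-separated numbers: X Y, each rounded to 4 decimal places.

joint[0] = (0.0000, 0.0000)  (base)
link 0: phi[0] = 45 = 45 deg
  cos(45 deg) = 0.7071, sin(45 deg) = 0.7071
  joint[1] = (0.0000, 0.0000) + 1.4 * (0.7071, 0.7071) = (0.0000 + 0.9899, 0.0000 + 0.9899) = (0.9899, 0.9899)
link 1: phi[1] = 45 + 100 = 145 deg
  cos(145 deg) = -0.8192, sin(145 deg) = 0.5736
  joint[2] = (0.9899, 0.9899) + 1.5 * (-0.8192, 0.5736) = (0.9899 + -1.2287, 0.9899 + 0.8604) = (-0.2388, 1.8503)
End effector: (-0.2388, 1.8503)

Answer: -0.2388 1.8503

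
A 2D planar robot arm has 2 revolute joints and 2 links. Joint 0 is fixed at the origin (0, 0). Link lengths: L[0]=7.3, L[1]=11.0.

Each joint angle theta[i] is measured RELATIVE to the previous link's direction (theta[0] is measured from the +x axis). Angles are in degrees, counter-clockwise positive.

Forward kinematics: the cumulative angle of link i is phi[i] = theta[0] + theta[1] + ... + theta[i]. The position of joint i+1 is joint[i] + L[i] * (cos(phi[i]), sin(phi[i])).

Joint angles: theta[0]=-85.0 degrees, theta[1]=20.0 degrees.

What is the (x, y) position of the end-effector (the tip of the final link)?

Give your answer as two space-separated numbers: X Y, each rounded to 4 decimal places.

joint[0] = (0.0000, 0.0000)  (base)
link 0: phi[0] = -85 = -85 deg
  cos(-85 deg) = 0.0872, sin(-85 deg) = -0.9962
  joint[1] = (0.0000, 0.0000) + 7.3 * (0.0872, -0.9962) = (0.0000 + 0.6362, 0.0000 + -7.2722) = (0.6362, -7.2722)
link 1: phi[1] = -85 + 20 = -65 deg
  cos(-65 deg) = 0.4226, sin(-65 deg) = -0.9063
  joint[2] = (0.6362, -7.2722) + 11 * (0.4226, -0.9063) = (0.6362 + 4.6488, -7.2722 + -9.9694) = (5.2850, -17.2416)
End effector: (5.2850, -17.2416)

Answer: 5.2850 -17.2416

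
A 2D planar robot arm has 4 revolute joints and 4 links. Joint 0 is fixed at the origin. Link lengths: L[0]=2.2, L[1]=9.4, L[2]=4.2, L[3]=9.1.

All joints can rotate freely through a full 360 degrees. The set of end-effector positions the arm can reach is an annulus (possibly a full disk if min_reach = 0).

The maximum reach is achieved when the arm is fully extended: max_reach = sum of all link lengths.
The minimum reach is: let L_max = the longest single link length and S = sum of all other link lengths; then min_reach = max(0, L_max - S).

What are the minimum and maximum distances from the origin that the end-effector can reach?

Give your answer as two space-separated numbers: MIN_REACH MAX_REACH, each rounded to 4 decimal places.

Link lengths: [2.2, 9.4, 4.2, 9.1]
max_reach = 2.2 + 9.4 + 4.2 + 9.1 = 24.9
L_max = max([2.2, 9.4, 4.2, 9.1]) = 9.4
S (sum of others) = 24.9 - 9.4 = 15.5
min_reach = max(0, 9.4 - 15.5) = max(0, -6.1) = 0

Answer: 0.0000 24.9000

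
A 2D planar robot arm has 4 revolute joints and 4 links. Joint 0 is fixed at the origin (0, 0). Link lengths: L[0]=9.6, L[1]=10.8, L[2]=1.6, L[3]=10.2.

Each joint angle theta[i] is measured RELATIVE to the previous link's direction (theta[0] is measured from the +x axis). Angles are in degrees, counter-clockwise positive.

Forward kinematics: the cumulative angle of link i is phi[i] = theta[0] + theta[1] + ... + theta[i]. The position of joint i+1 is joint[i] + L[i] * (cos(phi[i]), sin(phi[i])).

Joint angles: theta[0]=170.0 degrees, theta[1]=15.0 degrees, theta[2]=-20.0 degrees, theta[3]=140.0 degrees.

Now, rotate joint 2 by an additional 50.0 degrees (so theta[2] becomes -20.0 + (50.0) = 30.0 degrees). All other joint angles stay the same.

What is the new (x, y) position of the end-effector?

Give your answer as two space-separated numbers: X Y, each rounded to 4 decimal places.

joint[0] = (0.0000, 0.0000)  (base)
link 0: phi[0] = 170 = 170 deg
  cos(170 deg) = -0.9848, sin(170 deg) = 0.1736
  joint[1] = (0.0000, 0.0000) + 9.6 * (-0.9848, 0.1736) = (0.0000 + -9.4542, 0.0000 + 1.6670) = (-9.4542, 1.6670)
link 1: phi[1] = 170 + 15 = 185 deg
  cos(185 deg) = -0.9962, sin(185 deg) = -0.0872
  joint[2] = (-9.4542, 1.6670) + 10.8 * (-0.9962, -0.0872) = (-9.4542 + -10.7589, 1.6670 + -0.9413) = (-20.2131, 0.7257)
link 2: phi[2] = 170 + 15 + 30 = 215 deg
  cos(215 deg) = -0.8192, sin(215 deg) = -0.5736
  joint[3] = (-20.2131, 0.7257) + 1.6 * (-0.8192, -0.5736) = (-20.2131 + -1.3106, 0.7257 + -0.9177) = (-21.5237, -0.1920)
link 3: phi[3] = 170 + 15 + 30 + 140 = 355 deg
  cos(355 deg) = 0.9962, sin(355 deg) = -0.0872
  joint[4] = (-21.5237, -0.1920) + 10.2 * (0.9962, -0.0872) = (-21.5237 + 10.1612, -0.1920 + -0.8890) = (-11.3625, -1.0810)
End effector: (-11.3625, -1.0810)

Answer: -11.3625 -1.0810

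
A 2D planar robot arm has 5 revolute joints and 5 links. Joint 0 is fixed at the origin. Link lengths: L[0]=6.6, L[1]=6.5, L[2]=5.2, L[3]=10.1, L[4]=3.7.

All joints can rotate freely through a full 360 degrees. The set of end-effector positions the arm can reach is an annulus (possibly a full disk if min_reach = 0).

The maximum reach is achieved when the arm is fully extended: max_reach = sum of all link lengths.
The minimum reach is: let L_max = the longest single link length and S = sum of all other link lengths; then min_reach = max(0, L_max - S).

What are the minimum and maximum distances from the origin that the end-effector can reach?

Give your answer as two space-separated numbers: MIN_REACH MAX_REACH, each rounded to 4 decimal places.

Answer: 0.0000 32.1000

Derivation:
Link lengths: [6.6, 6.5, 5.2, 10.1, 3.7]
max_reach = 6.6 + 6.5 + 5.2 + 10.1 + 3.7 = 32.1
L_max = max([6.6, 6.5, 5.2, 10.1, 3.7]) = 10.1
S (sum of others) = 32.1 - 10.1 = 22
min_reach = max(0, 10.1 - 22) = max(0, -11.9) = 0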